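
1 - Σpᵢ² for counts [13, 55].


Probabilities: [13/68, 55/68] ≈ [0.1912, 0.8088]
Σpᵢ² = (169 + 3025)/68² = 3194/4624
Gini = 1 - Σpᵢ² = 1 - 3194/4624 = 0.3093

0.3093


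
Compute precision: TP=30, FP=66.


Precision = TP/(TP+FP)
= 30/(30+66)
= 30/96 = 31.25%

31.25%


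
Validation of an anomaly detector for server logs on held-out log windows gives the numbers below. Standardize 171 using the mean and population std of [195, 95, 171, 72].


μ = 133.25, σ = 51.1193
z = (171 - 133.25)/51.1193 = 0.7385

0.7385


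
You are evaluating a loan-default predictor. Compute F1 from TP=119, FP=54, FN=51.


Precision = 119/173 = 0.6879
Recall = 119/170 = 0.7
F1 = 2·P·R/(P+R) = 2·TP/(2·TP+FP+FN) = 238/(238+54+51) = 238/343 = 0.6939

0.6939


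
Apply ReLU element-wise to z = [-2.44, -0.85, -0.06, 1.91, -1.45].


ReLU(-2.44) = max(0, -2.44) = 0.0
ReLU(-0.85) = max(0, -0.85) = 0.0
ReLU(-0.06) = max(0, -0.06) = 0.0
ReLU(1.91) = max(0, 1.91) = 1.91
ReLU(-1.45) = max(0, -1.45) = 0.0
result = [0.0, 0.0, 0.0, 1.91, 0.0]

[0.0, 0.0, 0.0, 1.91, 0.0]


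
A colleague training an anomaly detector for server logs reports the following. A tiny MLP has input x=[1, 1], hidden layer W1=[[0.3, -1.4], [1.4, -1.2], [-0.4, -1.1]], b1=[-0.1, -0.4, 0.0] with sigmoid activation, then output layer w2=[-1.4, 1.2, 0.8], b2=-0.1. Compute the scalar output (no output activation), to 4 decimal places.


z1[0] = (0.3)·(1) + (-1.4)·(1) - 0.1 = -1.2
z1[1] = (1.4)·(1) + (-1.2)·(1) - 0.4 = -0.2
z1[2] = (-0.4)·(1) + (-1.1)·(1) + 0.0 = -1.5
h = sigmoid(z1) = [0.2315, 0.4502, 0.1824]
output = (-1.4)·(0.2315) + (1.2)·(0.4502) + (0.8)·(0.1824) - 0.1 = 0.2621

0.2621


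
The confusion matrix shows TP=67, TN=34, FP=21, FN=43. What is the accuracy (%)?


Accuracy = (TP+TN)/(TP+TN+FP+FN)
= (67+34)/(165)
= 101/165 = 61.21%

61.21%


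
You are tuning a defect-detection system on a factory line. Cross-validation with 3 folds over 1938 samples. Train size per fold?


Fold size = 1938/3 = 646
Training per fold = 1938 - 646 = 1292

1292


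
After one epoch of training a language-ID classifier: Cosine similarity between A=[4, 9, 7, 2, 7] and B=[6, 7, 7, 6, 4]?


A·B = 4·6 + 9·7 + 7·7 + 2·6 + 7·4 = 176
‖A‖ = √199 = 14.1067, ‖B‖ = √186 = 13.6382
cos = 176/(√199·√186) = 176/√37014 = 0.9148

0.9148


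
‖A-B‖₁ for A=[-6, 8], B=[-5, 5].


d = |-6+ 5| + |8-5|
  = 1 + 3
  = 4

4


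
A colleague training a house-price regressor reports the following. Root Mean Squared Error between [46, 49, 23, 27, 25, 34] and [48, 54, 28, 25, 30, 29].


MSE = 108/6 = 18
RMSE = √(108/6) = 4.2426

4.2426


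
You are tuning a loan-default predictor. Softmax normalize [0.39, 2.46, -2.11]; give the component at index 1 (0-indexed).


Exponentials: e^0.39=1.477, e^2.46=11.7048, e^-2.11=0.1212
Sum = 13.303
Softmax = [0.111, 0.8799, 0.0091]
p[1] = 11.7048/13.303 = 0.8799

0.8799


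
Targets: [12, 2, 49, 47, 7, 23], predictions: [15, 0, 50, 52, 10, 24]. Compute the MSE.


Squared errors: (12-15)²=9, (2-0)²=4, (49-50)²=1, (47-52)²=25, (7-10)²=9, (23-24)²=1
Sum = 49
MSE = 49/6 = 49/6

49/6


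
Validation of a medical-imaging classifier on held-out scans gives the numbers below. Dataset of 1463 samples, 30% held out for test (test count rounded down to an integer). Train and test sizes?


Test = ⌊1463·30/100⌋ = 438
Train = 1463 - 438 = 1025

Train: 1025, Test: 438


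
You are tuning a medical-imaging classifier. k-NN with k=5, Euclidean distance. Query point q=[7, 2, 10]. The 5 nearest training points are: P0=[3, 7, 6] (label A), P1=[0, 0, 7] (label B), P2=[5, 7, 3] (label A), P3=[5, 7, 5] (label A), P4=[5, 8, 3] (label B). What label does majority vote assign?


d(q,P0) = 7.5498  (label A)
d(q,P1) = 7.874  (label B)
d(q,P2) = 8.8318  (label A)
d(q,P3) = 7.3485  (label A)
d(q,P4) = 9.434  (label B)
Votes: A=3, B=2
Majority → A

A


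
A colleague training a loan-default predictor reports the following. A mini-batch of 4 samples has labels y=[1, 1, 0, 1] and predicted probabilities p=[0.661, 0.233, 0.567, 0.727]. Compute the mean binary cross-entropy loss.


L[0] = -ln(0.661) = 0.414
L[1] = -ln(0.233) = 1.4567
L[2] = -ln(1-0.567) = -ln(0.433) = 0.837
L[3] = -ln(0.727) = 0.3188
mean = (0.414 + 1.4567 + 0.837 + 0.3188)/4 = 0.7566

0.7566


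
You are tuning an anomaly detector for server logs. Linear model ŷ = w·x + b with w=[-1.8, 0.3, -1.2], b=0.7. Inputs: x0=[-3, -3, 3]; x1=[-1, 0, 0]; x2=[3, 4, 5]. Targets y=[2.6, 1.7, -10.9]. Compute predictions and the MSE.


ŷ0 = (-1.8)·(-3) + (0.3)·(-3) + (-1.2)·(3) + 0.7 = 1.6
ŷ1 = (-1.8)·(-1) + (0.3)·(0) + (-1.2)·(0) + 0.7 = 2.5
ŷ2 = (-1.8)·(3) + (0.3)·(4) + (-1.2)·(5) + 0.7 = -9.5
errors² = [1.0, 0.64, 1.96]
MSE = 3.6000/3 = 1.2

1.2


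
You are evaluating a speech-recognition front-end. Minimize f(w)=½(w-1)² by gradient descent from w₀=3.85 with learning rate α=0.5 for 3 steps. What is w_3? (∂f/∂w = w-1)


step 1: grad = 3.85-1 = 2.85; w = 3.85 - 0.5·(2.85) = 2.425
step 2: grad = 2.425-1 = 1.425; w = 2.425 - 0.5·(1.425) = 1.7125
step 3: grad = 1.7125-1 = 0.7125; w = 1.7125 - 0.5·(0.7125) = 1.35625

1.35625


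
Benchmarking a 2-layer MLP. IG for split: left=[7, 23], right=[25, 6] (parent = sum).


Parent = [32, 29], H_parent = 0.9983
H_left = 0.7838 (n=30), H_right = 0.7088 (n=31)
H_children = (30/61)·0.7838 + (31/61)·0.7088 = 0.7457
IG = 0.9983 - 0.7457 = 0.2526

0.2526


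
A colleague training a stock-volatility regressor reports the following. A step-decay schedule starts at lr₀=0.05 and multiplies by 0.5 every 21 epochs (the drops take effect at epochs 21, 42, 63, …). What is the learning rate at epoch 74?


n_drops = ⌊74/21⌋ = 3
lr = 0.05·0.5^3 = 0.05·0.125 = 0.00625

0.00625


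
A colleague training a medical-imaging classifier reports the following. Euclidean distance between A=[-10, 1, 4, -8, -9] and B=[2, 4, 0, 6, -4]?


d = √((-10-2)² + (1-4)² + (4-0)² + (-8-6)² + (-9+ 4)²)
  = √(144 + 9 + 16 + 196 + 25)
  = √390 = 19.7484

19.7484


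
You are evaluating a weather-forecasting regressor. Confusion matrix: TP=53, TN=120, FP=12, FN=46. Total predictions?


Total = TP + TN + FP + FN
= 53 + 120 + 12 + 46
= 231
(Predicted positive: 65, predicted negative: 166)

231


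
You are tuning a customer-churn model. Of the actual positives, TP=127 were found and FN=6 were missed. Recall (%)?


Recall = TP/(TP+FN)
= 127/(127+6)
= 127/133 = 95.49%

95.49%


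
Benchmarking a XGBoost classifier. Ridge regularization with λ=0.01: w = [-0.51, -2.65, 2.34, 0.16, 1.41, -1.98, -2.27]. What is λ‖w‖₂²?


‖w‖₂² = (-0.51)² + (-2.65)² + (2.34)² + (0.16)² + (1.41)² + (-1.98)² + (-2.27)²
     = 0.2601 + 7.0225 + 5.4756 + 0.0256 + 1.9881 + 3.9204 + 5.1529
     = 23.8452
λ·‖w‖₂² = 0.01·23.8452 = 0.238452

0.238452


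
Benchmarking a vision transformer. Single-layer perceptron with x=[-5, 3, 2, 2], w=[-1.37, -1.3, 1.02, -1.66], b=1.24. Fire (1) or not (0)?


z = (-5)·(-1.37) + (3)·(-1.3) + (2)·(1.02) + (2)·(-1.66) + 1.24
  = 2.91
step(z) = 1 (z≥0)

1


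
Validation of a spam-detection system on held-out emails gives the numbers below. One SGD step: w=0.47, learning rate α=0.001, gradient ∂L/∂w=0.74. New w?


w_new = w - α·∇
= 0.47 - 0.001·0.74
= 0.47 - 0.00074
= 0.46926

0.46926


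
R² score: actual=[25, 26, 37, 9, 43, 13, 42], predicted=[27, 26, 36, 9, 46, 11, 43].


ȳ = 27.8571
SS_res = Σ(y-ŷ)² = 19
SS_tot = Σ(y-ȳ)² = 1100.86
R² = 1 - SS_res/SS_tot = 1 - 0.0173 = 0.9827

0.9827


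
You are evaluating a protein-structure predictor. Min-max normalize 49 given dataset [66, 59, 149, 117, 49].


min=49, max=149
(49-49)/(149-49) = 0/100 = 0.0

0.0


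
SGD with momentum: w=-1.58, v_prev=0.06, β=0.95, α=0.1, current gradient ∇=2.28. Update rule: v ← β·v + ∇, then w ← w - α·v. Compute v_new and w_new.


v_new = 0.95·0.06 + 2.28 = 0.057 + 2.28 = 2.337
w_new = -1.58 - 0.1·2.337 = -1.58 - 0.2337 = -1.8137

v_new=2.337, w_new=-1.8137


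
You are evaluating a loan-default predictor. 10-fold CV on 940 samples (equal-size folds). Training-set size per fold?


Fold size = 940/10 = 94
Training per fold = 940 - 94 = 846

846


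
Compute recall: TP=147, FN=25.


Recall = TP/(TP+FN)
= 147/(147+25)
= 147/172 = 85.47%

85.47%


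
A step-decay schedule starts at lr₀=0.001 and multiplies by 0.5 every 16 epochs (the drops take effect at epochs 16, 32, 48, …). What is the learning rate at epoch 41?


n_drops = ⌊41/16⌋ = 2
lr = 0.001·0.5^2 = 0.001·0.25 = 0.00025

0.00025


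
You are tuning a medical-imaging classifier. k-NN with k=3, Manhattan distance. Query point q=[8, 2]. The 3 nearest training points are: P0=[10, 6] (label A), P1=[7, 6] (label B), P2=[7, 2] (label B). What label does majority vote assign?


d(q,P0) = 6  (label A)
d(q,P1) = 5  (label B)
d(q,P2) = 1  (label B)
Votes: A=1, B=2
Majority → B

B


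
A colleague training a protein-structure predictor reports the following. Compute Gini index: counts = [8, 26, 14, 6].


Probabilities: [8/54, 26/54, 14/54, 6/54] ≈ [0.1481, 0.4815, 0.2593, 0.1111]
Σpᵢ² = (64 + 676 + 196 + 36)/54² = 972/2916
Gini = 1 - Σpᵢ² = 1 - 972/2916 = 0.6667

0.6667


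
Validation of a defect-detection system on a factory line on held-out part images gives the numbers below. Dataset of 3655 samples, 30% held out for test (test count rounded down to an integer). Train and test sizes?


Test = ⌊3655·30/100⌋ = 1096
Train = 3655 - 1096 = 2559

Train: 2559, Test: 1096


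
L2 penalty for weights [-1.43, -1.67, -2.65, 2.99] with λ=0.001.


‖w‖₂² = (-1.43)² + (-1.67)² + (-2.65)² + (2.99)²
     = 2.0449 + 2.7889 + 7.0225 + 8.9401
     = 20.7964
λ·‖w‖₂² = 0.001·20.7964 = 0.020796

0.020796


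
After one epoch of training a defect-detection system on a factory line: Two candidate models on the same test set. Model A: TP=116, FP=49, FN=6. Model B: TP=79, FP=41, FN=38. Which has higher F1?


Model A: P=116/165=0.703, R=116/122=0.9508, F1=2PR/(P+R)=2TP/(2TP+FP+FN)=232/287=0.8084
Model B: P=79/120=0.6583, R=79/117=0.6752, F1=2PR/(P+R)=2TP/(2TP+FP+FN)=158/237=0.6667
0.8084 > 0.6667 → Model A

Model A


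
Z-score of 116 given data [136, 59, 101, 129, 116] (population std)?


μ = 108.2, σ = 27.3452
z = (116 - 108.2)/27.3452 = 0.2852

0.2852


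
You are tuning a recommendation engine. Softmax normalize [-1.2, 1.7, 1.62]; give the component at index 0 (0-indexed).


Exponentials: e^-1.2=0.3012, e^1.7=5.4739, e^1.62=5.0531
Sum = 10.8282
Softmax = [0.0278, 0.5055, 0.4667]
p[0] = 0.3012/10.8282 = 0.0278

0.0278


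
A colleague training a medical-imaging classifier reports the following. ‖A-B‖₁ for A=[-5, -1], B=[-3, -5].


d = |-5+ 3| + |-1+ 5|
  = 2 + 4
  = 6

6


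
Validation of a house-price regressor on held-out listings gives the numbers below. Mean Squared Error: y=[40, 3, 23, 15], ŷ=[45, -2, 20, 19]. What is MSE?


Squared errors: (40-45)²=25, (3+ 2)²=25, (23-20)²=9, (15-19)²=16
Sum = 75
MSE = 75/4 = 75/4

75/4


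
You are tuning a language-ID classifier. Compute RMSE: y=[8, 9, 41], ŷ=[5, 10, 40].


MSE = 11/3 = 3.6667
RMSE = √(11/3) = 1.9149

1.9149


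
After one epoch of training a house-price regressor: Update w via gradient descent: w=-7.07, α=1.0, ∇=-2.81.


w_new = w - α·∇
= -7.07 - 1.0·-2.81
= -7.07 + 2.81
= -4.26

-4.26


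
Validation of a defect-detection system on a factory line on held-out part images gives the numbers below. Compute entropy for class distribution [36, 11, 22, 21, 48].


Probabilities: [36/138, 11/138, 22/138, 21/138, 48/138] ≈ [0.2609, 0.0797, 0.1594, 0.1522, 0.3478]
H = -((36/138)·log₂(36/138) + (11/138)·log₂(11/138) + (22/138)·log₂(22/138) + (21/138)·log₂(21/138) + (48/138)·log₂(48/138))
  = 2.1622 bits

2.1622 bits


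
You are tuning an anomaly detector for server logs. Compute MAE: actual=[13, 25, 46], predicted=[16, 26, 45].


Absolute errors: |13-16|=3, |25-26|=1, |46-45|=1
Sum = 5
MAE = 5/3 = 5/3

5/3


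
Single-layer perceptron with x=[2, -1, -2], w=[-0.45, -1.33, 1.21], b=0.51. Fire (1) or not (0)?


z = (2)·(-0.45) + (-1)·(-1.33) + (-2)·(1.21) + 0.51
  = -1.48
step(z) = 0 (z<0)

0


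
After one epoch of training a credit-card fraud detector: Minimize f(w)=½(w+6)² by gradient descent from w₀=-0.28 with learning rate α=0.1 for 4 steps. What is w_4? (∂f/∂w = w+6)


step 1: grad = -0.28+6 = 5.72; w = -0.28 - 0.1·(5.72) = -0.852
step 2: grad = -0.852+6 = 5.148; w = -0.852 - 0.1·(5.148) = -1.3668
step 3: grad = -1.3668+6 = 4.6332; w = -1.3668 - 0.1·(4.6332) = -1.83012
step 4: grad = -1.83012+6 = 4.16988; w = -1.83012 - 0.1·(4.16988) = -2.247108

-2.247108


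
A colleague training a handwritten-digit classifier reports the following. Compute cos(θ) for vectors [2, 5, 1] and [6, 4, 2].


A·B = 2·6 + 5·4 + 1·2 = 34
‖A‖ = √30 = 5.4772, ‖B‖ = √56 = 7.4833
cos = 34/(√30·√56) = 34/√1680 = 0.8295

0.8295


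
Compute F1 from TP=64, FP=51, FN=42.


Precision = 64/115 = 0.5565
Recall = 64/106 = 0.6038
F1 = 2·P·R/(P+R) = 2·TP/(2·TP+FP+FN) = 128/(128+51+42) = 128/221 = 0.5792

0.5792


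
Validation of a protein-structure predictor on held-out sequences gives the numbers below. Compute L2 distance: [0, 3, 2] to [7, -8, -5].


d = √((0-7)² + (3+ 8)² + (2+ 5)²)
  = √(49 + 121 + 49)
  = √219 = 14.7986

14.7986


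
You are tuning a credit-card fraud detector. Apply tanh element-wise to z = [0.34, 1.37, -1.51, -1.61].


tanh(0.34) = 0.3275
tanh(1.37) = 0.8787
tanh(-1.51) = -0.9069
tanh(-1.61) = -0.9232
result = [0.3275, 0.8787, -0.9069, -0.9232]

[0.3275, 0.8787, -0.9069, -0.9232]


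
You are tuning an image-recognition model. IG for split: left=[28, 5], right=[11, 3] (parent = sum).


Parent = [39, 8], H_parent = 0.6582
H_left = 0.6136 (n=33), H_right = 0.7496 (n=14)
H_children = (33/47)·0.6136 + (14/47)·0.7496 = 0.6541
IG = 0.6582 - 0.6541 = 0.0041

0.0041


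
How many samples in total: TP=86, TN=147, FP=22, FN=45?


Total = TP + TN + FP + FN
= 86 + 147 + 22 + 45
= 300
(Predicted positive: 108, predicted negative: 192)

300


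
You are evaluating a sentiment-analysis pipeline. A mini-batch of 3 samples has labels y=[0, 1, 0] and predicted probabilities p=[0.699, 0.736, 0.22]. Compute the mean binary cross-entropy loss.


L[0] = -ln(1-0.699) = -ln(0.301) = 1.2006
L[1] = -ln(0.736) = 0.3065
L[2] = -ln(1-0.22) = -ln(0.78) = 0.2485
mean = (1.2006 + 0.3065 + 0.2485)/3 = 0.5852

0.5852


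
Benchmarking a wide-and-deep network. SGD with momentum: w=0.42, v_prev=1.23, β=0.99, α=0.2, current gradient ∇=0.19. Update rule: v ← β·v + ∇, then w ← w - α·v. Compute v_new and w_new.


v_new = 0.99·1.23 + 0.19 = 1.2177 + 0.19 = 1.4077
w_new = 0.42 - 0.2·1.4077 = 0.42 - 0.28154 = 0.13846

v_new=1.4077, w_new=0.13846


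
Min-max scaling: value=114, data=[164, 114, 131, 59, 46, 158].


min=46, max=164
(114-46)/(164-46) = 68/118 = 0.5763

0.5763


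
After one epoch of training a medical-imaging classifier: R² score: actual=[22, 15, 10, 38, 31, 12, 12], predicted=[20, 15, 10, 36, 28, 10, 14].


ȳ = 20
SS_res = Σ(y-ŷ)² = 25
SS_tot = Σ(y-ȳ)² = 702
R² = 1 - SS_res/SS_tot = 1 - 0.0356 = 0.9644

0.9644


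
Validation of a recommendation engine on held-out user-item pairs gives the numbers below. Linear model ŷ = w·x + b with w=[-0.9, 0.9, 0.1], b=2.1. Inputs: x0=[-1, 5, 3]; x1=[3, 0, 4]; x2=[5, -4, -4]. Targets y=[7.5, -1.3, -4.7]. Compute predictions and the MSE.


ŷ0 = (-0.9)·(-1) + (0.9)·(5) + (0.1)·(3) + 2.1 = 7.8
ŷ1 = (-0.9)·(3) + (0.9)·(0) + (0.1)·(4) + 2.1 = -0.2
ŷ2 = (-0.9)·(5) + (0.9)·(-4) + (0.1)·(-4) + 2.1 = -6.4
errors² = [0.09, 1.21, 2.89]
MSE = 4.1900/3 = 1.3967

1.3967


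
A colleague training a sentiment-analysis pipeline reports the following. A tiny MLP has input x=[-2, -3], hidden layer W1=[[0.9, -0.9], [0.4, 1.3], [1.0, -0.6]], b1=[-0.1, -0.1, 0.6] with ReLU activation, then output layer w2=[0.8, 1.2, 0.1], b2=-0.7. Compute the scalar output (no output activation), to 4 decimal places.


z1[0] = (0.9)·(-2) + (-0.9)·(-3) - 0.1 = 0.8
z1[1] = (0.4)·(-2) + (1.3)·(-3) - 0.1 = -4.8
z1[2] = (1.0)·(-2) + (-0.6)·(-3) + 0.6 = 0.4
h = ReLU(z1) = [0.8, 0.0, 0.4]
output = (0.8)·(0.8) + (1.2)·(0.0) + (0.1)·(0.4) - 0.7 = -0.02

-0.02


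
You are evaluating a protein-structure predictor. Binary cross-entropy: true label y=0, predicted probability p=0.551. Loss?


BCE = -[y·ln(p) + (1-y)·ln(1-p)]
= -0 - 1·ln(1-0.551)
= -ln(0.449) = 0.8007

0.8007


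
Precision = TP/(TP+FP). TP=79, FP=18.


Precision = TP/(TP+FP)
= 79/(79+18)
= 79/97 = 81.44%

81.44%


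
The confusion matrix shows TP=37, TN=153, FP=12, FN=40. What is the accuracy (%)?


Accuracy = (TP+TN)/(TP+TN+FP+FN)
= (37+153)/(242)
= 190/242 = 78.51%

78.51%


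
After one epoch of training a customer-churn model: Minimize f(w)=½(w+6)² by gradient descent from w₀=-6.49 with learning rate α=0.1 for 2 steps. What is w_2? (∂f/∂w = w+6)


step 1: grad = -6.49+6 = -0.49; w = -6.49 - 0.1·(-0.49) = -6.441
step 2: grad = -6.441+6 = -0.441; w = -6.441 - 0.1·(-0.441) = -6.3969

-6.3969


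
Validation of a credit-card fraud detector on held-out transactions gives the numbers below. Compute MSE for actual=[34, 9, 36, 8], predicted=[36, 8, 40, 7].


Squared errors: (34-36)²=4, (9-8)²=1, (36-40)²=16, (8-7)²=1
Sum = 22
MSE = 22/4 = 11/2

11/2


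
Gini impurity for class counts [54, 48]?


Probabilities: [54/102, 48/102] ≈ [0.5294, 0.4706]
Σpᵢ² = (2916 + 2304)/102² = 5220/10404
Gini = 1 - Σpᵢ² = 1 - 5220/10404 = 0.4983

0.4983


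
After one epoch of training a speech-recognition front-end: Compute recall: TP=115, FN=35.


Recall = TP/(TP+FN)
= 115/(115+35)
= 115/150 = 76.67%

76.67%


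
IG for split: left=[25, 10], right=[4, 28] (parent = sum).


Parent = [29, 38], H_parent = 0.9869
H_left = 0.8631 (n=35), H_right = 0.5436 (n=32)
H_children = (35/67)·0.8631 + (32/67)·0.5436 = 0.7105
IG = 0.9869 - 0.7105 = 0.2764

0.2764


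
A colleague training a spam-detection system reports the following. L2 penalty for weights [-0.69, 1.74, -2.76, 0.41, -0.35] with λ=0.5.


‖w‖₂² = (-0.69)² + (1.74)² + (-2.76)² + (0.41)² + (-0.35)²
     = 0.4761 + 3.0276 + 7.6176 + 0.1681 + 0.1225
     = 11.4119
λ·‖w‖₂² = 0.5·11.4119 = 5.70595

5.70595


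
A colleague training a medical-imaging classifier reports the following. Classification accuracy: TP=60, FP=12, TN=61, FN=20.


Accuracy = (TP+TN)/(TP+TN+FP+FN)
= (60+61)/(153)
= 121/153 = 79.08%

79.08%


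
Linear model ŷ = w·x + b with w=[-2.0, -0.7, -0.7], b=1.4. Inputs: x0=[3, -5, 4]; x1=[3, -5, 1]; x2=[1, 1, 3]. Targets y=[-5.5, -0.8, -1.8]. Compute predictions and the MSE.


ŷ0 = (-2.0)·(3) + (-0.7)·(-5) + (-0.7)·(4) + 1.4 = -3.9
ŷ1 = (-2.0)·(3) + (-0.7)·(-5) + (-0.7)·(1) + 1.4 = -1.8
ŷ2 = (-2.0)·(1) + (-0.7)·(1) + (-0.7)·(3) + 1.4 = -3.4
errors² = [2.56, 1.0, 2.56]
MSE = 6.1200/3 = 2.04

2.04


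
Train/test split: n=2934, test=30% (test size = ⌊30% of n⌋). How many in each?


Test = ⌊2934·30/100⌋ = 880
Train = 2934 - 880 = 2054

Train: 2054, Test: 880


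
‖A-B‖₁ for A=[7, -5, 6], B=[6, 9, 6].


d = |7-6| + |-5-9| + |6-6|
  = 1 + 14 + 0
  = 15

15


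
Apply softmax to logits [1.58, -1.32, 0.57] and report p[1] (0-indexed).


Exponentials: e^1.58=4.855, e^-1.32=0.2671, e^0.57=1.7683
Sum = 6.8904
Softmax = [0.7046, 0.0388, 0.2566]
p[1] = 0.2671/6.8904 = 0.0388

0.0388


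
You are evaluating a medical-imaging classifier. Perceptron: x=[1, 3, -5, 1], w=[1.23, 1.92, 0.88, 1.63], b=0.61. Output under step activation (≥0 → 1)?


z = (1)·(1.23) + (3)·(1.92) + (-5)·(0.88) + (1)·(1.63) + 0.61
  = 4.83
step(z) = 1 (z≥0)

1


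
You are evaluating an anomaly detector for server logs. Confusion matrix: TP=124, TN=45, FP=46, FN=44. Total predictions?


Total = TP + TN + FP + FN
= 124 + 45 + 46 + 44
= 259
(Predicted positive: 170, predicted negative: 89)

259


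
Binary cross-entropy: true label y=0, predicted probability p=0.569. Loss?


BCE = -[y·ln(p) + (1-y)·ln(1-p)]
= -0 - 1·ln(1-0.569)
= -ln(0.431) = 0.8416

0.8416


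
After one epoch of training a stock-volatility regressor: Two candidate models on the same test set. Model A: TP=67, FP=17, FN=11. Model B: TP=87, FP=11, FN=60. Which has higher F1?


Model A: P=67/84=0.7976, R=67/78=0.859, F1=2PR/(P+R)=2TP/(2TP+FP+FN)=134/162=0.8272
Model B: P=87/98=0.8878, R=87/147=0.5918, F1=2PR/(P+R)=2TP/(2TP+FP+FN)=174/245=0.7102
0.8272 > 0.7102 → Model A

Model A


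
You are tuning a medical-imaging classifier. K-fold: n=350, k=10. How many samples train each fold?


Fold size = 350/10 = 35
Training per fold = 350 - 35 = 315

315


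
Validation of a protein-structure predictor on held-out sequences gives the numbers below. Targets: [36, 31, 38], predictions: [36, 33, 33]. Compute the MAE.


Absolute errors: |36-36|=0, |31-33|=2, |38-33|=5
Sum = 7
MAE = 7/3 = 7/3

7/3


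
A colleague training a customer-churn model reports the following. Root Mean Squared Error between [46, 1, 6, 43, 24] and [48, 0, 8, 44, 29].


MSE = 35/5 = 7
RMSE = √(35/5) = 2.6458

2.6458


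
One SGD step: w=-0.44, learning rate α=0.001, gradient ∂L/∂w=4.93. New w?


w_new = w - α·∇
= -0.44 - 0.001·4.93
= -0.44 - 0.00493
= -0.44493

-0.44493


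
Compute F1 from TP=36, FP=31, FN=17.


Precision = 36/67 = 0.5373
Recall = 36/53 = 0.6792
F1 = 2·P·R/(P+R) = 2·TP/(2·TP+FP+FN) = 72/(72+31+17) = 72/120 = 0.6

0.6


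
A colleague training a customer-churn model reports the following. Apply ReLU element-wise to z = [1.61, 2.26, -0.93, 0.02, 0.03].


ReLU(1.61) = max(0, 1.61) = 1.61
ReLU(2.26) = max(0, 2.26) = 2.26
ReLU(-0.93) = max(0, -0.93) = 0.0
ReLU(0.02) = max(0, 0.02) = 0.02
ReLU(0.03) = max(0, 0.03) = 0.03
result = [1.61, 2.26, 0.0, 0.02, 0.03]

[1.61, 2.26, 0.0, 0.02, 0.03]


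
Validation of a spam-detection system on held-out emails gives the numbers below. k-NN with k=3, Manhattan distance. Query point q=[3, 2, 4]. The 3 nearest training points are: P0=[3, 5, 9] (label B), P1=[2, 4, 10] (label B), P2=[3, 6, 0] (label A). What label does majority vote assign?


d(q,P0) = 8  (label B)
d(q,P1) = 9  (label B)
d(q,P2) = 8  (label A)
Votes: A=1, B=2
Majority → B

B


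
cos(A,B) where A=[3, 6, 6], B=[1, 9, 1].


A·B = 3·1 + 6·9 + 6·1 = 63
‖A‖ = √81 = 9, ‖B‖ = √83 = 9.1104
cos = 63/(√81·√83) = 63/√6723 = 0.7683

0.7683


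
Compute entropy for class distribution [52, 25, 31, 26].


Probabilities: [52/134, 25/134, 31/134, 26/134] ≈ [0.3881, 0.1866, 0.2313, 0.194]
H = -((52/134)·log₂(52/134) + (25/134)·log₂(25/134) + (31/134)·log₂(31/134) + (26/134)·log₂(26/134))
  = 1.9294 bits

1.9294 bits


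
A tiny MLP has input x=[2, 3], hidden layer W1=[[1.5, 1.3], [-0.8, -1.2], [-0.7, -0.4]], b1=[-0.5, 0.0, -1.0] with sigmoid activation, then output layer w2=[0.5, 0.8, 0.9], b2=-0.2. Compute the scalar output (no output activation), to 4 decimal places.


z1[0] = (1.5)·(2) + (1.3)·(3) - 0.5 = 6.4
z1[1] = (-0.8)·(2) + (-1.2)·(3) + 0.0 = -5.2
z1[2] = (-0.7)·(2) + (-0.4)·(3) - 1.0 = -3.6
h = sigmoid(z1) = [0.9983, 0.0055, 0.0266]
output = (0.5)·(0.9983) + (0.8)·(0.0055) + (0.9)·(0.0266) - 0.2 = 0.3275

0.3275


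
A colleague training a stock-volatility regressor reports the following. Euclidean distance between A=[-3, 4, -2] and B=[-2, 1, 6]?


d = √((-3+ 2)² + (4-1)² + (-2-6)²)
  = √(1 + 9 + 64)
  = √74 = 8.6023

8.6023


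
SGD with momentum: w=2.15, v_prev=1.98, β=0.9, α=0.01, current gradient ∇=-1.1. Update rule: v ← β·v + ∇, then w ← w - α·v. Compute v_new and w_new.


v_new = 0.9·1.98 - 1.1 = 1.782 - 1.1 = 0.682
w_new = 2.15 - 0.01·0.682 = 2.15 - 0.00682 = 2.14318

v_new=0.682, w_new=2.14318


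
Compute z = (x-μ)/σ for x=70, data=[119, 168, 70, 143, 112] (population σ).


μ = 122.4, σ = 32.7695
z = (70 - 122.4)/32.7695 = -1.599

-1.599


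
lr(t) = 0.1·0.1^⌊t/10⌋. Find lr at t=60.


n_drops = ⌊60/10⌋ = 6
lr = 0.1·0.1^6 = 0.1·0.000001 = 0.0000001

0.0000001


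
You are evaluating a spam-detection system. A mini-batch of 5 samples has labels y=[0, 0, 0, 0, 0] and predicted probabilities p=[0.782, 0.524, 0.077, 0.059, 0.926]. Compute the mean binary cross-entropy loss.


L[0] = -ln(1-0.782) = -ln(0.218) = 1.5233
L[1] = -ln(1-0.524) = -ln(0.476) = 0.7423
L[2] = -ln(1-0.077) = -ln(0.923) = 0.0801
L[3] = -ln(1-0.059) = -ln(0.941) = 0.0608
L[4] = -ln(1-0.926) = -ln(0.074) = 2.6037
mean = (1.5233 + 0.7423 + 0.0801 + 0.0608 + 2.6037)/5 = 1.002

1.002


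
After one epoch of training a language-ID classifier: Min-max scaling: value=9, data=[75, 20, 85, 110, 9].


min=9, max=110
(9-9)/(110-9) = 0/101 = 0.0

0.0


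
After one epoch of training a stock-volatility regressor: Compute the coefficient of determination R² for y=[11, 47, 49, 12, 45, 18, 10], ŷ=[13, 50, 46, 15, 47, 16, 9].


ȳ = 27.4286
SS_res = Σ(y-ŷ)² = 40
SS_tot = Σ(y-ȳ)² = 2057.71
R² = 1 - SS_res/SS_tot = 1 - 0.0194 = 0.9806

0.9806


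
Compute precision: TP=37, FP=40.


Precision = TP/(TP+FP)
= 37/(37+40)
= 37/77 = 48.05%

48.05%


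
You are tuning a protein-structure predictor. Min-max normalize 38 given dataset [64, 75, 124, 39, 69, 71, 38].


min=38, max=124
(38-38)/(124-38) = 0/86 = 0.0

0.0


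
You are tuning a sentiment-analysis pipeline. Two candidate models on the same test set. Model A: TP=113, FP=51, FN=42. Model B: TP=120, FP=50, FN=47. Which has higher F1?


Model A: P=113/164=0.689, R=113/155=0.729, F1=2PR/(P+R)=2TP/(2TP+FP+FN)=226/319=0.7085
Model B: P=120/170=0.7059, R=120/167=0.7186, F1=2PR/(P+R)=2TP/(2TP+FP+FN)=240/337=0.7122
0.7085 < 0.7122 → Model B

Model B


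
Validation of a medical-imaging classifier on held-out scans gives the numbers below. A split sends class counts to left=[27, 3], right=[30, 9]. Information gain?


Parent = [57, 12], H_parent = 0.6666
H_left = 0.469 (n=30), H_right = 0.7793 (n=39)
H_children = (30/69)·0.469 + (39/69)·0.7793 = 0.6444
IG = 0.6666 - 0.6444 = 0.0222

0.0222


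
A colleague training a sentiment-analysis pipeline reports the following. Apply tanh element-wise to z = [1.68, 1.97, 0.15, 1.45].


tanh(1.68) = 0.9329
tanh(1.97) = 0.9618
tanh(0.15) = 0.1489
tanh(1.45) = 0.8957
result = [0.9329, 0.9618, 0.1489, 0.8957]

[0.9329, 0.9618, 0.1489, 0.8957]


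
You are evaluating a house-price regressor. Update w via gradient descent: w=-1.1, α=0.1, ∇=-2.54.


w_new = w - α·∇
= -1.1 - 0.1·-2.54
= -1.1 + 0.254
= -0.846

-0.846


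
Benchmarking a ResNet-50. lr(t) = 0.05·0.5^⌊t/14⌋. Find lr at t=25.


n_drops = ⌊25/14⌋ = 1
lr = 0.05·0.5^1 = 0.05·0.5 = 0.025

0.025


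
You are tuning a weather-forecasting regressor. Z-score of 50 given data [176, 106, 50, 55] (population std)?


μ = 96.75, σ = 50.7315
z = (50 - 96.75)/50.7315 = -0.9215

-0.9215


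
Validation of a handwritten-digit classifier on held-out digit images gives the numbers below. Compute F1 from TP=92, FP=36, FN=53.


Precision = 92/128 = 0.7188
Recall = 92/145 = 0.6345
F1 = 2·P·R/(P+R) = 2·TP/(2·TP+FP+FN) = 184/(184+36+53) = 184/273 = 0.674

0.674


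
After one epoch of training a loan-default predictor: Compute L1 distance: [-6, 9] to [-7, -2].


d = |-6+ 7| + |9+ 2|
  = 1 + 11
  = 12

12


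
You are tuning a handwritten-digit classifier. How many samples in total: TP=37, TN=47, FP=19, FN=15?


Total = TP + TN + FP + FN
= 37 + 47 + 19 + 15
= 118
(Predicted positive: 56, predicted negative: 62)

118


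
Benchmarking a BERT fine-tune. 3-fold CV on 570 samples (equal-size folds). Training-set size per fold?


Fold size = 570/3 = 190
Training per fold = 570 - 190 = 380

380


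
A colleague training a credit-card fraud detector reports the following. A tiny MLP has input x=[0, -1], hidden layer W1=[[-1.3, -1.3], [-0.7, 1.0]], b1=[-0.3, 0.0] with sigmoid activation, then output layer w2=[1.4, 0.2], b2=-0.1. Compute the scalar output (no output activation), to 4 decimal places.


z1[0] = (-1.3)·(0) + (-1.3)·(-1) - 0.3 = 1.0
z1[1] = (-0.7)·(0) + (1.0)·(-1) + 0.0 = -1.0
h = sigmoid(z1) = [0.7311, 0.2689]
output = (1.4)·(0.7311) + (0.2)·(0.2689) - 0.1 = 0.9773

0.9773


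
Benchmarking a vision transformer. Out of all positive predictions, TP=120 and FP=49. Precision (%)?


Precision = TP/(TP+FP)
= 120/(120+49)
= 120/169 = 71.01%

71.01%


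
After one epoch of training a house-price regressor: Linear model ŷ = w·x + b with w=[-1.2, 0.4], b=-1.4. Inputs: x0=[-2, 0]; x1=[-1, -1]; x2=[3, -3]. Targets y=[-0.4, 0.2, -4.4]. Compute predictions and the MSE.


ŷ0 = (-1.2)·(-2) + (0.4)·(0) - 1.4 = 1.0
ŷ1 = (-1.2)·(-1) + (0.4)·(-1) - 1.4 = -0.6
ŷ2 = (-1.2)·(3) + (0.4)·(-3) - 1.4 = -6.2
errors² = [1.96, 0.64, 3.24]
MSE = 5.8400/3 = 1.9467

1.9467


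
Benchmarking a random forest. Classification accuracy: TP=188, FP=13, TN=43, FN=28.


Accuracy = (TP+TN)/(TP+TN+FP+FN)
= (188+43)/(272)
= 231/272 = 84.93%

84.93%


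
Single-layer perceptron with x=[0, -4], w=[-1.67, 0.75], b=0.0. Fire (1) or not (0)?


z = (0)·(-1.67) + (-4)·(0.75) + 0.0
  = -3.0
step(z) = 0 (z<0)

0


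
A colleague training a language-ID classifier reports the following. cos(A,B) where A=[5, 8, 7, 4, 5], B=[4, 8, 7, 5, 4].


A·B = 5·4 + 8·8 + 7·7 + 4·5 + 5·4 = 173
‖A‖ = √179 = 13.3791, ‖B‖ = √170 = 13.0384
cos = 173/(√179·√170) = 173/√30430 = 0.9917

0.9917


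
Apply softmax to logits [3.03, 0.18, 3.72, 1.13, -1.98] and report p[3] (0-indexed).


Exponentials: e^3.03=20.6972, e^0.18=1.1972, e^3.72=41.2644, e^1.13=3.0957, e^-1.98=0.1381
Sum = 66.3926
Softmax = [0.3117, 0.018, 0.6215, 0.0466, 0.0021]
p[3] = 3.0957/66.3926 = 0.0466

0.0466


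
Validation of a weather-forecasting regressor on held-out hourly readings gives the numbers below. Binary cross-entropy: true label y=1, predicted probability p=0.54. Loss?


BCE = -[y·ln(p) + (1-y)·ln(1-p)]
= -1·ln(0.54) - 0
= -ln(0.54) = 0.6162

0.6162


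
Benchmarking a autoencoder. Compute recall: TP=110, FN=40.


Recall = TP/(TP+FN)
= 110/(110+40)
= 110/150 = 73.33%

73.33%


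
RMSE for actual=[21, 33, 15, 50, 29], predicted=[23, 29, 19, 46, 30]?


MSE = 53/5 = 10.6
RMSE = √(53/5) = 3.2558

3.2558


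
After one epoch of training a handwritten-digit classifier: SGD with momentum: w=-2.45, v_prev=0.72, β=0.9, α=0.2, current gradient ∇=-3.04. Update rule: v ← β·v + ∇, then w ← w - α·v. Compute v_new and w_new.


v_new = 0.9·0.72 - 3.04 = 0.648 - 3.04 = -2.392
w_new = -2.45 - 0.2·-2.392 = -2.45 + 0.4784 = -1.9716

v_new=-2.392, w_new=-1.9716


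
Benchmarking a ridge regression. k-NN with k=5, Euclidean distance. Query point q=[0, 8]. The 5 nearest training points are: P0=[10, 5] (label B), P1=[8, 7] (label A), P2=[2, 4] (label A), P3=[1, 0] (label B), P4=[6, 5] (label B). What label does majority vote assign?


d(q,P0) = 10.4403  (label B)
d(q,P1) = 8.0623  (label A)
d(q,P2) = 4.4721  (label A)
d(q,P3) = 8.0623  (label B)
d(q,P4) = 6.7082  (label B)
Votes: A=2, B=3
Majority → B

B


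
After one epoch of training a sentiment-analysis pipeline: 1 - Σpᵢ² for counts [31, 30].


Probabilities: [31/61, 30/61] ≈ [0.5082, 0.4918]
Σpᵢ² = (961 + 900)/61² = 1861/3721
Gini = 1 - Σpᵢ² = 1 - 1861/3721 = 0.4999

0.4999


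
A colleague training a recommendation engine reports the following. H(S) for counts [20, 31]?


Probabilities: [20/51, 31/51] ≈ [0.3922, 0.6078]
H = -((20/51)·log₂(20/51) + (31/51)·log₂(31/51))
  = 0.9662 bits

0.9662 bits


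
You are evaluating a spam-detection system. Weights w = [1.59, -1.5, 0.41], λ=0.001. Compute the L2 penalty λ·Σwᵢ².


‖w‖₂² = (1.59)² + (-1.5)² + (0.41)²
     = 2.5281 + 2.25 + 0.1681
     = 4.9462
λ·‖w‖₂² = 0.001·4.9462 = 0.004946

0.004946


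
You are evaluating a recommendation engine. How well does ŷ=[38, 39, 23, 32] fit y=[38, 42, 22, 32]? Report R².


ȳ = 33.5
SS_res = Σ(y-ŷ)² = 10
SS_tot = Σ(y-ȳ)² = 227
R² = 1 - SS_res/SS_tot = 1 - 0.0441 = 0.9559

0.9559


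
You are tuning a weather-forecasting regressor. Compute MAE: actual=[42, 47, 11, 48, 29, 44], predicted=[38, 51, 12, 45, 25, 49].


Absolute errors: |42-38|=4, |47-51|=4, |11-12|=1, |48-45|=3, |29-25|=4, |44-49|=5
Sum = 21
MAE = 21/6 = 7/2

7/2


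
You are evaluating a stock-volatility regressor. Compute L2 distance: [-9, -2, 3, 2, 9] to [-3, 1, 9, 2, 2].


d = √((-9+ 3)² + (-2-1)² + (3-9)² + (2-2)² + (9-2)²)
  = √(36 + 9 + 36 + 0 + 49)
  = √130 = 11.4018

11.4018


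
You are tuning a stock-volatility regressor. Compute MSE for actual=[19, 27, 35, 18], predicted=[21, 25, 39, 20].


Squared errors: (19-21)²=4, (27-25)²=4, (35-39)²=16, (18-20)²=4
Sum = 28
MSE = 28/4 = 7

7


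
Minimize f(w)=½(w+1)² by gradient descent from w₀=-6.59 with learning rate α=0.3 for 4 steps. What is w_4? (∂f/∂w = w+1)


step 1: grad = -6.59+1 = -5.59; w = -6.59 - 0.3·(-5.59) = -4.913
step 2: grad = -4.913+1 = -3.913; w = -4.913 - 0.3·(-3.913) = -3.7391
step 3: grad = -3.7391+1 = -2.7391; w = -3.7391 - 0.3·(-2.7391) = -2.91737
step 4: grad = -2.91737+1 = -1.91737; w = -2.91737 - 0.3·(-1.91737) = -2.342159

-2.342159


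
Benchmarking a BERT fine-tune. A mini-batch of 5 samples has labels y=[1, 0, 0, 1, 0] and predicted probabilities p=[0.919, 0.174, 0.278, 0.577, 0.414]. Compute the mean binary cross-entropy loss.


L[0] = -ln(0.919) = 0.0845
L[1] = -ln(1-0.174) = -ln(0.826) = 0.1912
L[2] = -ln(1-0.278) = -ln(0.722) = 0.3257
L[3] = -ln(0.577) = 0.5499
L[4] = -ln(1-0.414) = -ln(0.586) = 0.5344
mean = (0.0845 + 0.1912 + 0.3257 + 0.5499 + 0.5344)/5 = 0.3371

0.3371


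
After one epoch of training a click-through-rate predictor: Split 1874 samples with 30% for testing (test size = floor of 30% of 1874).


Test = ⌊1874·30/100⌋ = 562
Train = 1874 - 562 = 1312

Train: 1312, Test: 562


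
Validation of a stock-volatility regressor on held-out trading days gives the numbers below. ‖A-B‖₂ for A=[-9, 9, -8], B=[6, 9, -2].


d = √((-9-6)² + (9-9)² + (-8+ 2)²)
  = √(225 + 0 + 36)
  = √261 = 16.1555

16.1555


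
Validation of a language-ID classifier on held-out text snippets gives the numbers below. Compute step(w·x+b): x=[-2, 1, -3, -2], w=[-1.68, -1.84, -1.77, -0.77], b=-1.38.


z = (-2)·(-1.68) + (1)·(-1.84) + (-3)·(-1.77) + (-2)·(-0.77) - 1.38
  = 6.99
step(z) = 1 (z≥0)

1


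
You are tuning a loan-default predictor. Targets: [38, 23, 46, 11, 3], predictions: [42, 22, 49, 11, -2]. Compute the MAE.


Absolute errors: |38-42|=4, |23-22|=1, |46-49|=3, |11-11|=0, |3+ 2|=5
Sum = 13
MAE = 13/5 = 13/5

13/5


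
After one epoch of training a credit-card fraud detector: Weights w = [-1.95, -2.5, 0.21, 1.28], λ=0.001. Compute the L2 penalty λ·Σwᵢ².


‖w‖₂² = (-1.95)² + (-2.5)² + (0.21)² + (1.28)²
     = 3.8025 + 6.25 + 0.0441 + 1.6384
     = 11.735
λ·‖w‖₂² = 0.001·11.735 = 0.011735

0.011735


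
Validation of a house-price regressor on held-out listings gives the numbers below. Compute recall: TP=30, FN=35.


Recall = TP/(TP+FN)
= 30/(30+35)
= 30/65 = 46.15%

46.15%


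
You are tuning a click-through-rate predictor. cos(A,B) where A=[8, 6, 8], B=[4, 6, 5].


A·B = 8·4 + 6·6 + 8·5 = 108
‖A‖ = √164 = 12.8062, ‖B‖ = √77 = 8.775
cos = 108/(√164·√77) = 108/√12628 = 0.9611

0.9611


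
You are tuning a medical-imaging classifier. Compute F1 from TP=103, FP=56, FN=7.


Precision = 103/159 = 0.6478
Recall = 103/110 = 0.9364
F1 = 2·P·R/(P+R) = 2·TP/(2·TP+FP+FN) = 206/(206+56+7) = 206/269 = 0.7658

0.7658


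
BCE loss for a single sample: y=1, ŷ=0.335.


BCE = -[y·ln(p) + (1-y)·ln(1-p)]
= -1·ln(0.335) - 0
= -ln(0.335) = 1.0936

1.0936


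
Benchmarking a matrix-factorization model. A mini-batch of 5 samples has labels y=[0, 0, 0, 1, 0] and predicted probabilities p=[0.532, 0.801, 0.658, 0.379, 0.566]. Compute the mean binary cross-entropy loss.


L[0] = -ln(1-0.532) = -ln(0.468) = 0.7593
L[1] = -ln(1-0.801) = -ln(0.199) = 1.6145
L[2] = -ln(1-0.658) = -ln(0.342) = 1.0729
L[3] = -ln(0.379) = 0.9702
L[4] = -ln(1-0.566) = -ln(0.434) = 0.8347
mean = (0.7593 + 1.6145 + 1.0729 + 0.9702 + 0.8347)/5 = 1.0503

1.0503


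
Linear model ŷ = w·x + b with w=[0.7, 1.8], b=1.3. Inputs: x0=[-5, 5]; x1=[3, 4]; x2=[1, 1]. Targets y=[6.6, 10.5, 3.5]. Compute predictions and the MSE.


ŷ0 = (0.7)·(-5) + (1.8)·(5) + 1.3 = 6.8
ŷ1 = (0.7)·(3) + (1.8)·(4) + 1.3 = 10.6
ŷ2 = (0.7)·(1) + (1.8)·(1) + 1.3 = 3.8
errors² = [0.04, 0.01, 0.09]
MSE = 0.1400/3 = 0.0467

0.0467


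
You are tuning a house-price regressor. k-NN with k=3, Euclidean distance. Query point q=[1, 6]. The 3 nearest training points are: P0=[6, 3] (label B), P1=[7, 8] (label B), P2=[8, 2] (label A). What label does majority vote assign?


d(q,P0) = 5.831  (label B)
d(q,P1) = 6.3246  (label B)
d(q,P2) = 8.0623  (label A)
Votes: A=1, B=2
Majority → B

B


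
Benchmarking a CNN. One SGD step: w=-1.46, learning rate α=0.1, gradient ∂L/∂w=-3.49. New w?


w_new = w - α·∇
= -1.46 - 0.1·-3.49
= -1.46 + 0.349
= -1.111

-1.111


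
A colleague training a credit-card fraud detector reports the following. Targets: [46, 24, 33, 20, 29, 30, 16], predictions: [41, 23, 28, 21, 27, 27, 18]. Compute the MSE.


Squared errors: (46-41)²=25, (24-23)²=1, (33-28)²=25, (20-21)²=1, (29-27)²=4, (30-27)²=9, (16-18)²=4
Sum = 69
MSE = 69/7 = 69/7

69/7


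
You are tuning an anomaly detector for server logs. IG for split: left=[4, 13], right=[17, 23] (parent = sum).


Parent = [21, 36], H_parent = 0.9495
H_left = 0.7871 (n=17), H_right = 0.9837 (n=40)
H_children = (17/57)·0.7871 + (40/57)·0.9837 = 0.9251
IG = 0.9495 - 0.9251 = 0.0244

0.0244


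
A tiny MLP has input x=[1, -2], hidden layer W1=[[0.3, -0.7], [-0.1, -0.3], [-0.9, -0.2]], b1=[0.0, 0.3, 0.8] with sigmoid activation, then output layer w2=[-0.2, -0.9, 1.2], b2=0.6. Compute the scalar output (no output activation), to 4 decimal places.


z1[0] = (0.3)·(1) + (-0.7)·(-2) + 0.0 = 1.7
z1[1] = (-0.1)·(1) + (-0.3)·(-2) + 0.3 = 0.8
z1[2] = (-0.9)·(1) + (-0.2)·(-2) + 0.8 = 0.3
h = sigmoid(z1) = [0.8455, 0.69, 0.5744]
output = (-0.2)·(0.8455) + (-0.9)·(0.69) + (1.2)·(0.5744) + 0.6 = 0.4992

0.4992


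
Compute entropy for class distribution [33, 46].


Probabilities: [33/79, 46/79] ≈ [0.4177, 0.5823]
H = -((33/79)·log₂(33/79) + (46/79)·log₂(46/79))
  = 0.9804 bits

0.9804 bits


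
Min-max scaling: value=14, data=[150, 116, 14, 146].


min=14, max=150
(14-14)/(150-14) = 0/136 = 0.0

0.0


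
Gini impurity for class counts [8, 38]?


Probabilities: [8/46, 38/46] ≈ [0.1739, 0.8261]
Σpᵢ² = (64 + 1444)/46² = 1508/2116
Gini = 1 - Σpᵢ² = 1 - 1508/2116 = 0.2873

0.2873


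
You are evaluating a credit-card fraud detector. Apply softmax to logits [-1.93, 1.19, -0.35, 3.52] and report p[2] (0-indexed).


Exponentials: e^-1.93=0.1451, e^1.19=3.2871, e^-0.35=0.7047, e^3.52=33.7844
Sum = 37.9213
Softmax = [0.0038, 0.0867, 0.0186, 0.8909]
p[2] = 0.7047/37.9213 = 0.0186

0.0186


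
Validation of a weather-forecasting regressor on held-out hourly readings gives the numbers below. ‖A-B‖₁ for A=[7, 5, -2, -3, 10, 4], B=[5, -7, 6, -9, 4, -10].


d = |7-5| + |5+ 7| + |-2-6| + |-3+ 9| + |10-4| + |4+ 10|
  = 2 + 12 + 8 + 6 + 6 + 14
  = 48

48
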